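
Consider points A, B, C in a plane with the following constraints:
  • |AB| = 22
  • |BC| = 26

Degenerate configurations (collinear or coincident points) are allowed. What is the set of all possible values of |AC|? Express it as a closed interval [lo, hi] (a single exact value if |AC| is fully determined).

|AC| ∈ [4, 48]  (≈ [4.0000, 48.0000])

|AB| ∈ {22}
|BC| ∈ {26}
|AC| ∈ [4, 48]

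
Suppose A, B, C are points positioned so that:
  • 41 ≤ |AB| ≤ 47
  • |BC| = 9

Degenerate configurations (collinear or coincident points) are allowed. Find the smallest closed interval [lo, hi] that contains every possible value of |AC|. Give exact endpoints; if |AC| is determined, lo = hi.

|AB| ∈ [41, 47]
|BC| ∈ {9}
|AC| ∈ [32, 56]

|AC| ∈ [32, 56]  (≈ [32.0000, 56.0000])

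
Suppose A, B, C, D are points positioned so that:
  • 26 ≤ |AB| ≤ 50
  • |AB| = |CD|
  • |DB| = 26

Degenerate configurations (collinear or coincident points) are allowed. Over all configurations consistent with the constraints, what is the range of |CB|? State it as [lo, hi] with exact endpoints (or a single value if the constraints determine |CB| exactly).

|AB| ∈ [26, 50]
|BD| ∈ {26}
|CD| ∈ [26, 50]
|AD| ∈ [0, 76]
|BC| ∈ [0, 76]
|AC| ∈ [0, 126]

|CB| ∈ [0, 76]  (≈ [0.0000, 76.0000])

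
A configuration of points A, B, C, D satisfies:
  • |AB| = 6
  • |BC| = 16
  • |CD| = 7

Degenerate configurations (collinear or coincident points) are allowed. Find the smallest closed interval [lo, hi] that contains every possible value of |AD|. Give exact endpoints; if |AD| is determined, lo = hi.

|AB| ∈ {6}
|BC| ∈ {16}
|CD| ∈ {7}
|AC| ∈ [10, 22]
|BD| ∈ [9, 23]
|AD| ∈ [3, 29]

|AD| ∈ [3, 29]  (≈ [3.0000, 29.0000])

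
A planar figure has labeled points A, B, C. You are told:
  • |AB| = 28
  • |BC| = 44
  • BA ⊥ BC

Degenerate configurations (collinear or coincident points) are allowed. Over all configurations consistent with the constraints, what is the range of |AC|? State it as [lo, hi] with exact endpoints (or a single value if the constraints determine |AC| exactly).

|AC| = 4·√(170)  (≈ 52.1536)

|AB| ∈ {28}
|BC| ∈ {44}
|AC| ∈ {4·√(170)}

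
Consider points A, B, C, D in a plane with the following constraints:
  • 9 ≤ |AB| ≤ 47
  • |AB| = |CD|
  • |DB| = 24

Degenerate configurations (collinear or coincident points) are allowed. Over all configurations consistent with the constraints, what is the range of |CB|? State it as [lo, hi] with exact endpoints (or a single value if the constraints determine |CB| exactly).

|AB| ∈ [9, 47]
|BD| ∈ {24}
|CD| ∈ [9, 47]
|AD| ∈ [0, 71]
|BC| ∈ [0, 71]
|AC| ∈ [0, 118]

|CB| ∈ [0, 71]  (≈ [0.0000, 71.0000])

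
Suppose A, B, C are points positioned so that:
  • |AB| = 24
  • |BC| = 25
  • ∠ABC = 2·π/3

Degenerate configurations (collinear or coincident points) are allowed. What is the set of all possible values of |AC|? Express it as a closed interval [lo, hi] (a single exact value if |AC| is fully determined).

|AB| ∈ {24}
|BC| ∈ {25}
|AC| ∈ {√(1801)}

|AC| = √(1801)  (≈ 42.4382)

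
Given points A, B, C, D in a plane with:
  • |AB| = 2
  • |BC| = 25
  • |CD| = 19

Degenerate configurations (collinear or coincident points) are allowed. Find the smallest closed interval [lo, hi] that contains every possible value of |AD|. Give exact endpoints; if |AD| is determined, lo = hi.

|AD| ∈ [4, 46]  (≈ [4.0000, 46.0000])

|AB| ∈ {2}
|BC| ∈ {25}
|CD| ∈ {19}
|AC| ∈ [23, 27]
|BD| ∈ [6, 44]
|AD| ∈ [4, 46]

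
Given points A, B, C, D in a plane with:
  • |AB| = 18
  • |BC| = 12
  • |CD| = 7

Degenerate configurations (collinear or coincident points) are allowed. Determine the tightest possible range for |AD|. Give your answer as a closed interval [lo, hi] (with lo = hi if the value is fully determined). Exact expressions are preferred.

|AD| ∈ [0, 37]  (≈ [0.0000, 37.0000])

|AB| ∈ {18}
|BC| ∈ {12}
|CD| ∈ {7}
|AC| ∈ [6, 30]
|BD| ∈ [5, 19]
|AD| ∈ [0, 37]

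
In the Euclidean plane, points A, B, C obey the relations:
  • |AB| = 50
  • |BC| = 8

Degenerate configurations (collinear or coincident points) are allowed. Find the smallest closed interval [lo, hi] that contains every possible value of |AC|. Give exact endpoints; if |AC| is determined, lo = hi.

|AC| ∈ [42, 58]  (≈ [42.0000, 58.0000])

|AB| ∈ {50}
|BC| ∈ {8}
|AC| ∈ [42, 58]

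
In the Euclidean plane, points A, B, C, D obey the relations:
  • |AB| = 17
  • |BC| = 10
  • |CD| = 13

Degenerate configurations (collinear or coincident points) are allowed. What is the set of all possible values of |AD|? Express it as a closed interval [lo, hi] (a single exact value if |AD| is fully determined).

|AD| ∈ [0, 40]  (≈ [0.0000, 40.0000])

|AB| ∈ {17}
|BC| ∈ {10}
|CD| ∈ {13}
|AC| ∈ [7, 27]
|BD| ∈ [3, 23]
|AD| ∈ [0, 40]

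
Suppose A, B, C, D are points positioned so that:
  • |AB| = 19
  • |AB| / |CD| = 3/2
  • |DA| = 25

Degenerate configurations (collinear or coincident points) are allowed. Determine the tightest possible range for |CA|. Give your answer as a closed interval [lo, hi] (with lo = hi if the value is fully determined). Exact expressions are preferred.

|AB| ∈ {19}
|AD| ∈ {25}
|CD| ∈ {38/3}
|BD| ∈ [6, 44]
|AC| ∈ [37/3, 113/3]
|BC| ∈ [0, 170/3]

|CA| ∈ [37/3, 113/3]  (≈ [12.3333, 37.6667])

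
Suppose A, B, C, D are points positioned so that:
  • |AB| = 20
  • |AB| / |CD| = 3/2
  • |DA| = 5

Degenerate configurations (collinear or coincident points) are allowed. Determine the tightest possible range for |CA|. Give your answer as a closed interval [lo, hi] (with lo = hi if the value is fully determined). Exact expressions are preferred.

|CA| ∈ [25/3, 55/3]  (≈ [8.3333, 18.3333])

|AB| ∈ {20}
|AD| ∈ {5}
|CD| ∈ {40/3}
|BD| ∈ [15, 25]
|AC| ∈ [25/3, 55/3]
|BC| ∈ [5/3, 115/3]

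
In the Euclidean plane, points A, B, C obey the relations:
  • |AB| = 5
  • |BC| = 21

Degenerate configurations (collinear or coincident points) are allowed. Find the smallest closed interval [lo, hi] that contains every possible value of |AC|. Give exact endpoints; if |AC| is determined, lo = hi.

|AB| ∈ {5}
|BC| ∈ {21}
|AC| ∈ [16, 26]

|AC| ∈ [16, 26]  (≈ [16.0000, 26.0000])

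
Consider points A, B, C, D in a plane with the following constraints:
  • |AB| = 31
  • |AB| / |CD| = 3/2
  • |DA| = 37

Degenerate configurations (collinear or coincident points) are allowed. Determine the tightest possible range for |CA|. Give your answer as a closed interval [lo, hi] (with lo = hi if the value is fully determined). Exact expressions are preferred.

|CA| ∈ [49/3, 173/3]  (≈ [16.3333, 57.6667])

|AB| ∈ {31}
|AD| ∈ {37}
|CD| ∈ {62/3}
|BD| ∈ [6, 68]
|AC| ∈ [49/3, 173/3]
|BC| ∈ [0, 266/3]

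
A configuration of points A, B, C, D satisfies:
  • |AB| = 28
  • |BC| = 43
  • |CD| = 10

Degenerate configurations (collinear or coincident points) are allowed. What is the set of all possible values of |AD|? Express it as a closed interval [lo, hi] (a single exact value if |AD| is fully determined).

|AB| ∈ {28}
|BC| ∈ {43}
|CD| ∈ {10}
|AC| ∈ [15, 71]
|BD| ∈ [33, 53]
|AD| ∈ [5, 81]

|AD| ∈ [5, 81]  (≈ [5.0000, 81.0000])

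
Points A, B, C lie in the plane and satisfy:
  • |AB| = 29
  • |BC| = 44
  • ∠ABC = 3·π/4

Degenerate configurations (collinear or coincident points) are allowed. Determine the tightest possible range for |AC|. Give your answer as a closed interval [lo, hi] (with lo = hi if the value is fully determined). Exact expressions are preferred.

|AB| ∈ {29}
|BC| ∈ {44}
|AC| ∈ {√(1276·√(2) + 2777)}

|AC| = √(1276·√(2) + 2777)  (≈ 67.6870)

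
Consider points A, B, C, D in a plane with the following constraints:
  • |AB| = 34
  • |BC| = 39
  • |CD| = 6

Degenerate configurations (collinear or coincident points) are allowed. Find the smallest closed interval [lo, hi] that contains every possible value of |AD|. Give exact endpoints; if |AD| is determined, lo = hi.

|AB| ∈ {34}
|BC| ∈ {39}
|CD| ∈ {6}
|AC| ∈ [5, 73]
|BD| ∈ [33, 45]
|AD| ∈ [0, 79]

|AD| ∈ [0, 79]  (≈ [0.0000, 79.0000])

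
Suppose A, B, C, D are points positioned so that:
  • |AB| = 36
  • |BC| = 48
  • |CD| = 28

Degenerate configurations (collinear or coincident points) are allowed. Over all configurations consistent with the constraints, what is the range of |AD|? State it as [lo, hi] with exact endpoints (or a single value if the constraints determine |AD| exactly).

|AB| ∈ {36}
|BC| ∈ {48}
|CD| ∈ {28}
|AC| ∈ [12, 84]
|BD| ∈ [20, 76]
|AD| ∈ [0, 112]

|AD| ∈ [0, 112]  (≈ [0.0000, 112.0000])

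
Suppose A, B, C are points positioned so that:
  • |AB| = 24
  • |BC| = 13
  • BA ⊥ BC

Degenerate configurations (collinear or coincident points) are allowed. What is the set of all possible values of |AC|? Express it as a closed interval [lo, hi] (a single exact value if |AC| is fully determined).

|AC| = √(745)  (≈ 27.2947)

|AB| ∈ {24}
|BC| ∈ {13}
|AC| ∈ {√(745)}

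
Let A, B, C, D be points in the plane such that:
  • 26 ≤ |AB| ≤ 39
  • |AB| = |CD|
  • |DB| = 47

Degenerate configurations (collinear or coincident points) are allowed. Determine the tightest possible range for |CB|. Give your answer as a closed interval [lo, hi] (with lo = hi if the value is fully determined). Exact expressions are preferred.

|CB| ∈ [8, 86]  (≈ [8.0000, 86.0000])

|AB| ∈ [26, 39]
|BD| ∈ {47}
|CD| ∈ [26, 39]
|AD| ∈ [8, 86]
|BC| ∈ [8, 86]
|AC| ∈ [0, 125]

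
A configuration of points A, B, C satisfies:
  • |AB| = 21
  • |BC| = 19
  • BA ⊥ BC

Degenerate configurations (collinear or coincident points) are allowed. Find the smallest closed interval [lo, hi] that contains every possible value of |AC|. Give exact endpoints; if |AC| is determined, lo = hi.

|AB| ∈ {21}
|BC| ∈ {19}
|AC| ∈ {√(802)}

|AC| = √(802)  (≈ 28.3196)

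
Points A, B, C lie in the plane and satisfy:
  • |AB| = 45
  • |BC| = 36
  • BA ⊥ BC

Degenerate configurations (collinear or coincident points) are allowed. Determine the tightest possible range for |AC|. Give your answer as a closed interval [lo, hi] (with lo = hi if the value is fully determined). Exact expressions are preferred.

|AC| = 9·√(41)  (≈ 57.6281)

|AB| ∈ {45}
|BC| ∈ {36}
|AC| ∈ {9·√(41)}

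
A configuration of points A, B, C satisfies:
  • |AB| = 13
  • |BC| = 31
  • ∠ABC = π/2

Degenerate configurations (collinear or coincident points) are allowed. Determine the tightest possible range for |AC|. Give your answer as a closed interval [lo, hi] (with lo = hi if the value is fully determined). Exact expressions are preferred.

|AC| = √(1130)  (≈ 33.6155)

|AB| ∈ {13}
|BC| ∈ {31}
|AC| ∈ {√(1130)}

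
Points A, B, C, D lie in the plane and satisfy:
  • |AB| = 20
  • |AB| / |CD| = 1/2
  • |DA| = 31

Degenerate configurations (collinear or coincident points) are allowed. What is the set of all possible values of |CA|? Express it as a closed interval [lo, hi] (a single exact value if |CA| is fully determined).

|CA| ∈ [9, 71]  (≈ [9.0000, 71.0000])

|AB| ∈ {20}
|AD| ∈ {31}
|CD| ∈ {40}
|BD| ∈ [11, 51]
|AC| ∈ [9, 71]
|BC| ∈ [0, 91]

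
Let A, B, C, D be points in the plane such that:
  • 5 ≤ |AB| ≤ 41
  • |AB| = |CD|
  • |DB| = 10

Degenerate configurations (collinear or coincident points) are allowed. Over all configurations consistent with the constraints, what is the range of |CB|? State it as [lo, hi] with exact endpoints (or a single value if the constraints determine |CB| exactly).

|AB| ∈ [5, 41]
|BD| ∈ {10}
|CD| ∈ [5, 41]
|AD| ∈ [0, 51]
|BC| ∈ [0, 51]
|AC| ∈ [0, 92]

|CB| ∈ [0, 51]  (≈ [0.0000, 51.0000])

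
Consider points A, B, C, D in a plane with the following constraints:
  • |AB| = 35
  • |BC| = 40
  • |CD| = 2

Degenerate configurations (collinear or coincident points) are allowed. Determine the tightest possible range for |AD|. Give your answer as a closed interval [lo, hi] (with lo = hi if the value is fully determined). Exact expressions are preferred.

|AD| ∈ [3, 77]  (≈ [3.0000, 77.0000])

|AB| ∈ {35}
|BC| ∈ {40}
|CD| ∈ {2}
|AC| ∈ [5, 75]
|BD| ∈ [38, 42]
|AD| ∈ [3, 77]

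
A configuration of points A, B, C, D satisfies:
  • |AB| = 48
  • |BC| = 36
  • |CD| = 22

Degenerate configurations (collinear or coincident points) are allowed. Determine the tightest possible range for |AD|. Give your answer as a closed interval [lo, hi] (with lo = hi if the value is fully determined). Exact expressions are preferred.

|AD| ∈ [0, 106]  (≈ [0.0000, 106.0000])

|AB| ∈ {48}
|BC| ∈ {36}
|CD| ∈ {22}
|AC| ∈ [12, 84]
|BD| ∈ [14, 58]
|AD| ∈ [0, 106]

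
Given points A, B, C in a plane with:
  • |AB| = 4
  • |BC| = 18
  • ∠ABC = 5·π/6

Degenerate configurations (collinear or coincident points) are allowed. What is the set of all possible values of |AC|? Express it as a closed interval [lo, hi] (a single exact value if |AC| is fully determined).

|AC| = 2·√(18·√(3) + 85)  (≈ 21.5571)

|AB| ∈ {4}
|BC| ∈ {18}
|AC| ∈ {2·√(18·√(3) + 85)}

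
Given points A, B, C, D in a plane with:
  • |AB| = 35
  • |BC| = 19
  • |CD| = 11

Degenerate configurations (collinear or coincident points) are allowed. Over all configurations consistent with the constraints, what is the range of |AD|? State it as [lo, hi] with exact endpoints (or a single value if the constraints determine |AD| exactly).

|AD| ∈ [5, 65]  (≈ [5.0000, 65.0000])

|AB| ∈ {35}
|BC| ∈ {19}
|CD| ∈ {11}
|AC| ∈ [16, 54]
|BD| ∈ [8, 30]
|AD| ∈ [5, 65]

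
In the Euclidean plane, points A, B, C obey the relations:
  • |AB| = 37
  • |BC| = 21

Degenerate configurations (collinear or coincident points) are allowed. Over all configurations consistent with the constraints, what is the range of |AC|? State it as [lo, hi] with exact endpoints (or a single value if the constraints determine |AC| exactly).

|AC| ∈ [16, 58]  (≈ [16.0000, 58.0000])

|AB| ∈ {37}
|BC| ∈ {21}
|AC| ∈ [16, 58]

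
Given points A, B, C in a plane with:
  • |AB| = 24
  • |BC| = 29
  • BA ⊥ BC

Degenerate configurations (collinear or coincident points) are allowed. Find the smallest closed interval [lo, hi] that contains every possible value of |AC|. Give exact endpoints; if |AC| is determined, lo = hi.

|AC| = √(1417)  (≈ 37.6431)

|AB| ∈ {24}
|BC| ∈ {29}
|AC| ∈ {√(1417)}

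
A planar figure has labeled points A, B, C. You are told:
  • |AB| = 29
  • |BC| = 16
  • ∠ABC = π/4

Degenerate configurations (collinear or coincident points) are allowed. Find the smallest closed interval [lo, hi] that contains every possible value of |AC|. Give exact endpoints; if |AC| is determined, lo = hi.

|AC| = √(1097 - 464·√(2))  (≈ 20.9954)

|AB| ∈ {29}
|BC| ∈ {16}
|AC| ∈ {√(1097 - 464·√(2))}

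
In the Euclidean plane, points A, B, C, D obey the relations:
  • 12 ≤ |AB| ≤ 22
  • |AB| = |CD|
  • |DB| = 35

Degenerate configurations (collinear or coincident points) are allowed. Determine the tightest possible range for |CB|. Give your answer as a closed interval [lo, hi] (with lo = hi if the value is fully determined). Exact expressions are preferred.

|CB| ∈ [13, 57]  (≈ [13.0000, 57.0000])

|AB| ∈ [12, 22]
|BD| ∈ {35}
|CD| ∈ [12, 22]
|AD| ∈ [13, 57]
|BC| ∈ [13, 57]
|AC| ∈ [0, 79]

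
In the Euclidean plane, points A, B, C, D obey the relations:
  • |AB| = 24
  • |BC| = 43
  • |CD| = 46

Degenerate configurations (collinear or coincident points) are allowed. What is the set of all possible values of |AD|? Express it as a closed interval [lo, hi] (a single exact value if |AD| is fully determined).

|AB| ∈ {24}
|BC| ∈ {43}
|CD| ∈ {46}
|AC| ∈ [19, 67]
|BD| ∈ [3, 89]
|AD| ∈ [0, 113]

|AD| ∈ [0, 113]  (≈ [0.0000, 113.0000])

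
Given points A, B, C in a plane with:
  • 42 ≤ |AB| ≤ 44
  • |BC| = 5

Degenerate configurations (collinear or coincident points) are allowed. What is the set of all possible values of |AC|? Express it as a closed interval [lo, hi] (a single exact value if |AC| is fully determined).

|AB| ∈ [42, 44]
|BC| ∈ {5}
|AC| ∈ [37, 49]

|AC| ∈ [37, 49]  (≈ [37.0000, 49.0000])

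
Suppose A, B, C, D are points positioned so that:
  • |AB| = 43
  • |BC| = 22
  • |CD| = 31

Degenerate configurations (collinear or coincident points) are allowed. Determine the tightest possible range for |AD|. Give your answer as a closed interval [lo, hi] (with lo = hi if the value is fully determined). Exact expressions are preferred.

|AB| ∈ {43}
|BC| ∈ {22}
|CD| ∈ {31}
|AC| ∈ [21, 65]
|BD| ∈ [9, 53]
|AD| ∈ [0, 96]

|AD| ∈ [0, 96]  (≈ [0.0000, 96.0000])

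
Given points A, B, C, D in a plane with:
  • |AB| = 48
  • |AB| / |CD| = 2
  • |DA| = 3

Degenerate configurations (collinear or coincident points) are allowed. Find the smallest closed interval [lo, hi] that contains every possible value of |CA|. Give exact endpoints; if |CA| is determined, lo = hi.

|CA| ∈ [21, 27]  (≈ [21.0000, 27.0000])

|AB| ∈ {48}
|AD| ∈ {3}
|CD| ∈ {24}
|BD| ∈ [45, 51]
|AC| ∈ [21, 27]
|BC| ∈ [21, 75]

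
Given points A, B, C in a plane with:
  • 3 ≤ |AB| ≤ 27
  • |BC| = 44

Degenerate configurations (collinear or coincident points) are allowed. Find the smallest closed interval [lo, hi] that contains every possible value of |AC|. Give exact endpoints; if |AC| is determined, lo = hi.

|AC| ∈ [17, 71]  (≈ [17.0000, 71.0000])

|AB| ∈ [3, 27]
|BC| ∈ {44}
|AC| ∈ [17, 71]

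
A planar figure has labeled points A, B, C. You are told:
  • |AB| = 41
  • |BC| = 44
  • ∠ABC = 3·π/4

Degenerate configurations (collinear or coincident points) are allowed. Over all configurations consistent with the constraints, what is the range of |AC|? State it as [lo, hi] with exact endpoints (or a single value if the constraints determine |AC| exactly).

|AB| ∈ {41}
|BC| ∈ {44}
|AC| ∈ {√(1804·√(2) + 3617)}

|AC| = √(1804·√(2) + 3617)  (≈ 78.5382)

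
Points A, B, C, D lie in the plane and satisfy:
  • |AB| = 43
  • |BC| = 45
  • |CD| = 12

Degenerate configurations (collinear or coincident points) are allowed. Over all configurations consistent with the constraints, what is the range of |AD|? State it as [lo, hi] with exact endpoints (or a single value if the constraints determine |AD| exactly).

|AD| ∈ [0, 100]  (≈ [0.0000, 100.0000])

|AB| ∈ {43}
|BC| ∈ {45}
|CD| ∈ {12}
|AC| ∈ [2, 88]
|BD| ∈ [33, 57]
|AD| ∈ [0, 100]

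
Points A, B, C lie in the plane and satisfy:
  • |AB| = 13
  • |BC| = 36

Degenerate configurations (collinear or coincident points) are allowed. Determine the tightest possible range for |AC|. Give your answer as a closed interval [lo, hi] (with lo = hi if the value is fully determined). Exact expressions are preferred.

|AB| ∈ {13}
|BC| ∈ {36}
|AC| ∈ [23, 49]

|AC| ∈ [23, 49]  (≈ [23.0000, 49.0000])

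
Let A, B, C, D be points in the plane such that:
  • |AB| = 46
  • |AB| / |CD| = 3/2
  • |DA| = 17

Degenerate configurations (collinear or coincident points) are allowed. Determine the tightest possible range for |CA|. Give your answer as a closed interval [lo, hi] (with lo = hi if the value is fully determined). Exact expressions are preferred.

|CA| ∈ [41/3, 143/3]  (≈ [13.6667, 47.6667])

|AB| ∈ {46}
|AD| ∈ {17}
|CD| ∈ {92/3}
|BD| ∈ [29, 63]
|AC| ∈ [41/3, 143/3]
|BC| ∈ [0, 281/3]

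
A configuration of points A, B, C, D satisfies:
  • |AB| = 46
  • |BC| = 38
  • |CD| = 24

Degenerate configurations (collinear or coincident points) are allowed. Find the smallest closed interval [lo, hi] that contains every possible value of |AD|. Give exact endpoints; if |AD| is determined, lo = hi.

|AD| ∈ [0, 108]  (≈ [0.0000, 108.0000])

|AB| ∈ {46}
|BC| ∈ {38}
|CD| ∈ {24}
|AC| ∈ [8, 84]
|BD| ∈ [14, 62]
|AD| ∈ [0, 108]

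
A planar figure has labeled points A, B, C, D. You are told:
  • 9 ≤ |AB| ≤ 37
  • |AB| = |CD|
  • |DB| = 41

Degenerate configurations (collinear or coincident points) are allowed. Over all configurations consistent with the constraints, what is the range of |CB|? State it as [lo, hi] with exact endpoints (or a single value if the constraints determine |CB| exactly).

|AB| ∈ [9, 37]
|BD| ∈ {41}
|CD| ∈ [9, 37]
|AD| ∈ [4, 78]
|BC| ∈ [4, 78]
|AC| ∈ [0, 115]

|CB| ∈ [4, 78]  (≈ [4.0000, 78.0000])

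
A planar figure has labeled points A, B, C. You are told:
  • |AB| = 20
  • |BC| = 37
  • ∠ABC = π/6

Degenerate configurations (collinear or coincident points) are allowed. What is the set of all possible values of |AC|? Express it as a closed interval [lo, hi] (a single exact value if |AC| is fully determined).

|AC| = √(1769 - 740·√(3))  (≈ 22.0745)

|AB| ∈ {20}
|BC| ∈ {37}
|AC| ∈ {√(1769 - 740·√(3))}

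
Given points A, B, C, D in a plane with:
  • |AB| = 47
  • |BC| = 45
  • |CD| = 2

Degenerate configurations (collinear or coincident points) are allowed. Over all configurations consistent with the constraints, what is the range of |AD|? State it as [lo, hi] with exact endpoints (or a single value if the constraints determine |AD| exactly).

|AB| ∈ {47}
|BC| ∈ {45}
|CD| ∈ {2}
|AC| ∈ [2, 92]
|BD| ∈ [43, 47]
|AD| ∈ [0, 94]

|AD| ∈ [0, 94]  (≈ [0.0000, 94.0000])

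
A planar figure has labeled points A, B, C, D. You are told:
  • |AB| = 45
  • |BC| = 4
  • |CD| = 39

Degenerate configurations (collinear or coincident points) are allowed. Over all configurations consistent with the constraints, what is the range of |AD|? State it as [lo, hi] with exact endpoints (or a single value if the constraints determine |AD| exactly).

|AD| ∈ [2, 88]  (≈ [2.0000, 88.0000])

|AB| ∈ {45}
|BC| ∈ {4}
|CD| ∈ {39}
|AC| ∈ [41, 49]
|BD| ∈ [35, 43]
|AD| ∈ [2, 88]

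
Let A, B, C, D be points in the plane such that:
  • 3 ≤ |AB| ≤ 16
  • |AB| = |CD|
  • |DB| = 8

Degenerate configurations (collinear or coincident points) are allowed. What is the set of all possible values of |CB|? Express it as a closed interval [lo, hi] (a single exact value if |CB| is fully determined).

|AB| ∈ [3, 16]
|BD| ∈ {8}
|CD| ∈ [3, 16]
|AD| ∈ [0, 24]
|BC| ∈ [0, 24]
|AC| ∈ [0, 40]

|CB| ∈ [0, 24]  (≈ [0.0000, 24.0000])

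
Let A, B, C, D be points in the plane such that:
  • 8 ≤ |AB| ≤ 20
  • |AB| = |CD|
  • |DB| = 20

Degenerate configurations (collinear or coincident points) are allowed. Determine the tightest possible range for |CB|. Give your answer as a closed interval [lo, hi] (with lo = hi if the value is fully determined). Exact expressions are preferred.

|AB| ∈ [8, 20]
|BD| ∈ {20}
|CD| ∈ [8, 20]
|AD| ∈ [0, 40]
|BC| ∈ [0, 40]
|AC| ∈ [0, 60]

|CB| ∈ [0, 40]  (≈ [0.0000, 40.0000])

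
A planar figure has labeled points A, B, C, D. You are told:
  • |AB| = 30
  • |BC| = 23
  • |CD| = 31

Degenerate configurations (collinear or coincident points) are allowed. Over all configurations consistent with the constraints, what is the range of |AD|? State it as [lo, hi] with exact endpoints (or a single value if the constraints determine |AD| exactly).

|AD| ∈ [0, 84]  (≈ [0.0000, 84.0000])

|AB| ∈ {30}
|BC| ∈ {23}
|CD| ∈ {31}
|AC| ∈ [7, 53]
|BD| ∈ [8, 54]
|AD| ∈ [0, 84]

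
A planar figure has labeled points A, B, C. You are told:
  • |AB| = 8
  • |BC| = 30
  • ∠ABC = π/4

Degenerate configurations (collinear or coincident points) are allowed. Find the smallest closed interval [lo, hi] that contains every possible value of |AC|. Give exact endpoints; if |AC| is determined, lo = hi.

|AC| = 2·√(241 - 60·√(2))  (≈ 24.9918)

|AB| ∈ {8}
|BC| ∈ {30}
|AC| ∈ {2·√(241 - 60·√(2))}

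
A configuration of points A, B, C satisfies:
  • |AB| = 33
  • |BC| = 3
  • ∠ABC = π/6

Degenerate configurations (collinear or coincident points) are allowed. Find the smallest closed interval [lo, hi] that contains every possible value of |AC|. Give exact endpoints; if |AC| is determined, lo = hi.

|AB| ∈ {33}
|BC| ∈ {3}
|AC| ∈ {3·√(122 - 11·√(3))}

|AC| = 3·√(122 - 11·√(3))  (≈ 30.4389)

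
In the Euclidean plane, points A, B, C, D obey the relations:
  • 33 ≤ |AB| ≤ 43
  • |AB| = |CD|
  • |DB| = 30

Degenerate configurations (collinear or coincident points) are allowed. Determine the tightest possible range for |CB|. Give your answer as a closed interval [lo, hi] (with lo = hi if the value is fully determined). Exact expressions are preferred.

|AB| ∈ [33, 43]
|BD| ∈ {30}
|CD| ∈ [33, 43]
|AD| ∈ [3, 73]
|BC| ∈ [3, 73]
|AC| ∈ [0, 116]

|CB| ∈ [3, 73]  (≈ [3.0000, 73.0000])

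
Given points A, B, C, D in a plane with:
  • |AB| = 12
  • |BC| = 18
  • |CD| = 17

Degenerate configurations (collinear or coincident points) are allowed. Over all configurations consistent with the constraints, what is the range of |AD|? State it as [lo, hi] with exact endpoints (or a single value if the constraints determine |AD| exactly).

|AB| ∈ {12}
|BC| ∈ {18}
|CD| ∈ {17}
|AC| ∈ [6, 30]
|BD| ∈ [1, 35]
|AD| ∈ [0, 47]

|AD| ∈ [0, 47]  (≈ [0.0000, 47.0000])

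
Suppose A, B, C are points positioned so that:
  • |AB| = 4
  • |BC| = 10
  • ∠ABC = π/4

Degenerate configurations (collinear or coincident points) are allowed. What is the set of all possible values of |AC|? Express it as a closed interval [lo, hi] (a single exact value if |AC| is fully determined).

|AB| ∈ {4}
|BC| ∈ {10}
|AC| ∈ {2·√(29 - 10·√(2))}

|AC| = 2·√(29 - 10·√(2))  (≈ 7.7092)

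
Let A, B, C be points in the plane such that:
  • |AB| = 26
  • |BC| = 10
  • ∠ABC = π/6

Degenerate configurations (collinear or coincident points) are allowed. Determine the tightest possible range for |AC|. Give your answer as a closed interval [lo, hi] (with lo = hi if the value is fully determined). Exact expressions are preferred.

|AC| = 2·√(194 - 65·√(3))  (≈ 18.0462)

|AB| ∈ {26}
|BC| ∈ {10}
|AC| ∈ {2·√(194 - 65·√(3))}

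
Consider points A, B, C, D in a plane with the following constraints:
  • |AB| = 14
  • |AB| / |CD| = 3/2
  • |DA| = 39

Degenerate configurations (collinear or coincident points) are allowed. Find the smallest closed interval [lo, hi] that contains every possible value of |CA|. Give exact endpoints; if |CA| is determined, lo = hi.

|AB| ∈ {14}
|AD| ∈ {39}
|CD| ∈ {28/3}
|BD| ∈ [25, 53]
|AC| ∈ [89/3, 145/3]
|BC| ∈ [47/3, 187/3]

|CA| ∈ [89/3, 145/3]  (≈ [29.6667, 48.3333])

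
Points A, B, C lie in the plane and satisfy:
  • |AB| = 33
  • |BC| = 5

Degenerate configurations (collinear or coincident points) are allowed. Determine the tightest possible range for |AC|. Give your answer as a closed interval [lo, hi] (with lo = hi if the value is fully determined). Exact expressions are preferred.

|AB| ∈ {33}
|BC| ∈ {5}
|AC| ∈ [28, 38]

|AC| ∈ [28, 38]  (≈ [28.0000, 38.0000])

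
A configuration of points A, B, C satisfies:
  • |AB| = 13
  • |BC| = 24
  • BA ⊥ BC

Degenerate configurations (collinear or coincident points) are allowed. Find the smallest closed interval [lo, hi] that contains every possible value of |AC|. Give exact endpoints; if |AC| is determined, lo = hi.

|AB| ∈ {13}
|BC| ∈ {24}
|AC| ∈ {√(745)}

|AC| = √(745)  (≈ 27.2947)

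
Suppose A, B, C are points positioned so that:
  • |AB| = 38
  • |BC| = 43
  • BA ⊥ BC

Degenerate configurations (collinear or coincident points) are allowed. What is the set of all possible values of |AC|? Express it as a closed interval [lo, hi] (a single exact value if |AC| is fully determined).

|AB| ∈ {38}
|BC| ∈ {43}
|AC| ∈ {√(3293)}

|AC| = √(3293)  (≈ 57.3847)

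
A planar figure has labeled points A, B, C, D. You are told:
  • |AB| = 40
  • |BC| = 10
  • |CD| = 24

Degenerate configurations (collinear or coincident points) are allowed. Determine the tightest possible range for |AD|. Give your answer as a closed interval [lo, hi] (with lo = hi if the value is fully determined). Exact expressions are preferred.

|AB| ∈ {40}
|BC| ∈ {10}
|CD| ∈ {24}
|AC| ∈ [30, 50]
|BD| ∈ [14, 34]
|AD| ∈ [6, 74]

|AD| ∈ [6, 74]  (≈ [6.0000, 74.0000])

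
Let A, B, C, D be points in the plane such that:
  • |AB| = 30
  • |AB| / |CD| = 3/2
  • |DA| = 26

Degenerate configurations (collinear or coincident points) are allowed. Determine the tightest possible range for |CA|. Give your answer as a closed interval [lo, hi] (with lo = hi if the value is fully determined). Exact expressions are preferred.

|AB| ∈ {30}
|AD| ∈ {26}
|CD| ∈ {20}
|BD| ∈ [4, 56]
|AC| ∈ [6, 46]
|BC| ∈ [0, 76]

|CA| ∈ [6, 46]  (≈ [6.0000, 46.0000])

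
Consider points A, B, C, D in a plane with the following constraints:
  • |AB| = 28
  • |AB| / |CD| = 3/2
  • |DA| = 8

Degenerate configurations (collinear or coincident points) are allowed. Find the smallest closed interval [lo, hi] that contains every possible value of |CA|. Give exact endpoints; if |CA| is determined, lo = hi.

|CA| ∈ [32/3, 80/3]  (≈ [10.6667, 26.6667])

|AB| ∈ {28}
|AD| ∈ {8}
|CD| ∈ {56/3}
|BD| ∈ [20, 36]
|AC| ∈ [32/3, 80/3]
|BC| ∈ [4/3, 164/3]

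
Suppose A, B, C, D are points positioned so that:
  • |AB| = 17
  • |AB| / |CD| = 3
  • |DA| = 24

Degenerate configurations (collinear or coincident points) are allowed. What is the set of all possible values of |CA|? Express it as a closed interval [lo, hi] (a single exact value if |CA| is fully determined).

|CA| ∈ [55/3, 89/3]  (≈ [18.3333, 29.6667])

|AB| ∈ {17}
|AD| ∈ {24}
|CD| ∈ {17/3}
|BD| ∈ [7, 41]
|AC| ∈ [55/3, 89/3]
|BC| ∈ [4/3, 140/3]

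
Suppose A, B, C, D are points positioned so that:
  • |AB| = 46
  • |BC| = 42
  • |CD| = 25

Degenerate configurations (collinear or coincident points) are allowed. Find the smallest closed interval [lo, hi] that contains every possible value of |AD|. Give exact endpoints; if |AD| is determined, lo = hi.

|AD| ∈ [0, 113]  (≈ [0.0000, 113.0000])

|AB| ∈ {46}
|BC| ∈ {42}
|CD| ∈ {25}
|AC| ∈ [4, 88]
|BD| ∈ [17, 67]
|AD| ∈ [0, 113]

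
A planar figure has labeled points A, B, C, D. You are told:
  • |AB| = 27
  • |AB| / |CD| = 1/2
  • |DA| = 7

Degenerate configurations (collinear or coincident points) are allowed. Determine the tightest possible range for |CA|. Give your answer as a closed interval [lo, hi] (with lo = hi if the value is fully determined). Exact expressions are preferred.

|AB| ∈ {27}
|AD| ∈ {7}
|CD| ∈ {54}
|BD| ∈ [20, 34]
|AC| ∈ [47, 61]
|BC| ∈ [20, 88]

|CA| ∈ [47, 61]  (≈ [47.0000, 61.0000])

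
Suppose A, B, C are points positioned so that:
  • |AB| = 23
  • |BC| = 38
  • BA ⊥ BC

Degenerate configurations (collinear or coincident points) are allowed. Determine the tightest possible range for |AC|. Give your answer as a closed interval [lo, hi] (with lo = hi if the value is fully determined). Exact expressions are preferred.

|AC| = √(1973)  (≈ 44.4185)

|AB| ∈ {23}
|BC| ∈ {38}
|AC| ∈ {√(1973)}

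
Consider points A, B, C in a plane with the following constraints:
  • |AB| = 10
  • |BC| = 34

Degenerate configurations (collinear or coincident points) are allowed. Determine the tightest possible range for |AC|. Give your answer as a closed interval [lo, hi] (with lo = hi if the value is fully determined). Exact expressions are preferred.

|AC| ∈ [24, 44]  (≈ [24.0000, 44.0000])

|AB| ∈ {10}
|BC| ∈ {34}
|AC| ∈ [24, 44]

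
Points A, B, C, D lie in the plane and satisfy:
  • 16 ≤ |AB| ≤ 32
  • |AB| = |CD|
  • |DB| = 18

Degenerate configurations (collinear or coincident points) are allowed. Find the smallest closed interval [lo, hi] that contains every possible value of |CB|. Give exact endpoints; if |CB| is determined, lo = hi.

|CB| ∈ [0, 50]  (≈ [0.0000, 50.0000])

|AB| ∈ [16, 32]
|BD| ∈ {18}
|CD| ∈ [16, 32]
|AD| ∈ [0, 50]
|BC| ∈ [0, 50]
|AC| ∈ [0, 82]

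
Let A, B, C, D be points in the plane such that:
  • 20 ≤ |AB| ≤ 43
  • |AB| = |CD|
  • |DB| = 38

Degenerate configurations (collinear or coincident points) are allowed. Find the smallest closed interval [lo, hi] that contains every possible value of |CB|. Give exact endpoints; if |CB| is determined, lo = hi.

|CB| ∈ [0, 81]  (≈ [0.0000, 81.0000])

|AB| ∈ [20, 43]
|BD| ∈ {38}
|CD| ∈ [20, 43]
|AD| ∈ [0, 81]
|BC| ∈ [0, 81]
|AC| ∈ [0, 124]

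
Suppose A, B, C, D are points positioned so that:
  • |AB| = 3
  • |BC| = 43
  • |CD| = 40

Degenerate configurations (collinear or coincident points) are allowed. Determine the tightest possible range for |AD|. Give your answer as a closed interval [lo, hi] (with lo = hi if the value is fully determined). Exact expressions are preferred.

|AB| ∈ {3}
|BC| ∈ {43}
|CD| ∈ {40}
|AC| ∈ [40, 46]
|BD| ∈ [3, 83]
|AD| ∈ [0, 86]

|AD| ∈ [0, 86]  (≈ [0.0000, 86.0000])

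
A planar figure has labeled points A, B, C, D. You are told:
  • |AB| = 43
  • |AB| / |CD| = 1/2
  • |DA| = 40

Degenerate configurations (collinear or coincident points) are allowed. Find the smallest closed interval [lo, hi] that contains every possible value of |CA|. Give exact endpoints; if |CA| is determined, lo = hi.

|CA| ∈ [46, 126]  (≈ [46.0000, 126.0000])

|AB| ∈ {43}
|AD| ∈ {40}
|CD| ∈ {86}
|BD| ∈ [3, 83]
|AC| ∈ [46, 126]
|BC| ∈ [3, 169]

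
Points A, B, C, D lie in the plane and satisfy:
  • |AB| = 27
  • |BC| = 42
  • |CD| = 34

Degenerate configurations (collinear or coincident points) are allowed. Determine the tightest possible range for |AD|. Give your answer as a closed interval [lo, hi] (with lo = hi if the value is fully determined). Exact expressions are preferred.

|AB| ∈ {27}
|BC| ∈ {42}
|CD| ∈ {34}
|AC| ∈ [15, 69]
|BD| ∈ [8, 76]
|AD| ∈ [0, 103]

|AD| ∈ [0, 103]  (≈ [0.0000, 103.0000])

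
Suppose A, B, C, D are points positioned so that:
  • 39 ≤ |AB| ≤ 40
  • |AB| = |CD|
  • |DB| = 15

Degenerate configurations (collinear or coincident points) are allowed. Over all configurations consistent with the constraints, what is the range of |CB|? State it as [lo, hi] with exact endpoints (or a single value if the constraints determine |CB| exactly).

|AB| ∈ [39, 40]
|BD| ∈ {15}
|CD| ∈ [39, 40]
|AD| ∈ [24, 55]
|BC| ∈ [24, 55]
|AC| ∈ [0, 95]

|CB| ∈ [24, 55]  (≈ [24.0000, 55.0000])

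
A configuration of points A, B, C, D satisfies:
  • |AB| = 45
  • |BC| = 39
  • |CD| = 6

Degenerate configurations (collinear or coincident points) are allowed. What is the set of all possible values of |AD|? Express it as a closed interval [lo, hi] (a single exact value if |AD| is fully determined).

|AD| ∈ [0, 90]  (≈ [0.0000, 90.0000])

|AB| ∈ {45}
|BC| ∈ {39}
|CD| ∈ {6}
|AC| ∈ [6, 84]
|BD| ∈ [33, 45]
|AD| ∈ [0, 90]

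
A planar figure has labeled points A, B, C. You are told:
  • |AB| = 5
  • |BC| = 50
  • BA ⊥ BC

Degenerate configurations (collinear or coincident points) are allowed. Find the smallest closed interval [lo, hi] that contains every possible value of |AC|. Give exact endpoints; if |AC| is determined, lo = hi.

|AC| = 5·√(101)  (≈ 50.2494)

|AB| ∈ {5}
|BC| ∈ {50}
|AC| ∈ {5·√(101)}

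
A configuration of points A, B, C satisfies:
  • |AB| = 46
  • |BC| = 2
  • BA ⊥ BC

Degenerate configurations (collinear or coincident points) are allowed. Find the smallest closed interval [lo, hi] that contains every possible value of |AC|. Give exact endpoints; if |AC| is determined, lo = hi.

|AC| = 2·√(530)  (≈ 46.0435)

|AB| ∈ {46}
|BC| ∈ {2}
|AC| ∈ {2·√(530)}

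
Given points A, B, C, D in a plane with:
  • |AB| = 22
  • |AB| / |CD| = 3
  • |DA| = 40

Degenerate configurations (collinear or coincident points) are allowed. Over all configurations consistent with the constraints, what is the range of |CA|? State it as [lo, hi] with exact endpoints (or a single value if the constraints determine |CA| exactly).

|CA| ∈ [98/3, 142/3]  (≈ [32.6667, 47.3333])

|AB| ∈ {22}
|AD| ∈ {40}
|CD| ∈ {22/3}
|BD| ∈ [18, 62]
|AC| ∈ [98/3, 142/3]
|BC| ∈ [32/3, 208/3]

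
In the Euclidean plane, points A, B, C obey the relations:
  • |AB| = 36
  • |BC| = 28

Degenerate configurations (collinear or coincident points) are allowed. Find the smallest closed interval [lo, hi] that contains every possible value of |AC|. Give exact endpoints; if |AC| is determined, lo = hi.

|AC| ∈ [8, 64]  (≈ [8.0000, 64.0000])

|AB| ∈ {36}
|BC| ∈ {28}
|AC| ∈ [8, 64]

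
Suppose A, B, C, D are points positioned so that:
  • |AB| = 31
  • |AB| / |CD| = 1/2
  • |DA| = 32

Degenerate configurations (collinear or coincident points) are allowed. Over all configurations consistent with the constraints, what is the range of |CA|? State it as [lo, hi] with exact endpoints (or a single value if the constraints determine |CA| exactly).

|CA| ∈ [30, 94]  (≈ [30.0000, 94.0000])

|AB| ∈ {31}
|AD| ∈ {32}
|CD| ∈ {62}
|BD| ∈ [1, 63]
|AC| ∈ [30, 94]
|BC| ∈ [0, 125]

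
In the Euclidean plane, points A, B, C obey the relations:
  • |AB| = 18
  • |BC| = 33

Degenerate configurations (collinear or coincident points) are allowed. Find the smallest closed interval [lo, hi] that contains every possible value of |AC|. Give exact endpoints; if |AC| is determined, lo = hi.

|AB| ∈ {18}
|BC| ∈ {33}
|AC| ∈ [15, 51]

|AC| ∈ [15, 51]  (≈ [15.0000, 51.0000])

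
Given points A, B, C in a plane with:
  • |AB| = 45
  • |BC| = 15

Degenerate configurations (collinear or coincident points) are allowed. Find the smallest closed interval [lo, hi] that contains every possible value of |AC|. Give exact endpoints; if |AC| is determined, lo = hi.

|AC| ∈ [30, 60]  (≈ [30.0000, 60.0000])

|AB| ∈ {45}
|BC| ∈ {15}
|AC| ∈ [30, 60]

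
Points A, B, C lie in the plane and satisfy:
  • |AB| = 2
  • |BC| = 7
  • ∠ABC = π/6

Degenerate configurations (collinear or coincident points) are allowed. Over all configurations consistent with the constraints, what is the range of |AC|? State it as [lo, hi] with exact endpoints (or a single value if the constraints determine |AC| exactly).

|AB| ∈ {2}
|BC| ∈ {7}
|AC| ∈ {√(53 - 14·√(3))}

|AC| = √(53 - 14·√(3))  (≈ 5.3620)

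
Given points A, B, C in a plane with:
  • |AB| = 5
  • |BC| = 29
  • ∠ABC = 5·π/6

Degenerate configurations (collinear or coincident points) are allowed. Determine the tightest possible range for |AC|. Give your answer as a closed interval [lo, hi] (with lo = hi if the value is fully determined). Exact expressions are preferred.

|AB| ∈ {5}
|BC| ∈ {29}
|AC| ∈ {√(145·√(3) + 866)}

|AC| = √(145·√(3) + 866)  (≈ 33.4238)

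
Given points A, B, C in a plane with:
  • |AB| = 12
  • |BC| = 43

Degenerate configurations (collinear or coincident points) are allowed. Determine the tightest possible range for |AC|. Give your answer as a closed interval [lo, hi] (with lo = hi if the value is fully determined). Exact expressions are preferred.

|AC| ∈ [31, 55]  (≈ [31.0000, 55.0000])

|AB| ∈ {12}
|BC| ∈ {43}
|AC| ∈ [31, 55]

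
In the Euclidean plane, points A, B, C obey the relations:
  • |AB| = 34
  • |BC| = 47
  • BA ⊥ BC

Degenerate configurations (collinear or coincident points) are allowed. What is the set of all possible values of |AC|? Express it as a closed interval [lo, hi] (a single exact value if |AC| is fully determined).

|AC| = √(3365)  (≈ 58.0086)

|AB| ∈ {34}
|BC| ∈ {47}
|AC| ∈ {√(3365)}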